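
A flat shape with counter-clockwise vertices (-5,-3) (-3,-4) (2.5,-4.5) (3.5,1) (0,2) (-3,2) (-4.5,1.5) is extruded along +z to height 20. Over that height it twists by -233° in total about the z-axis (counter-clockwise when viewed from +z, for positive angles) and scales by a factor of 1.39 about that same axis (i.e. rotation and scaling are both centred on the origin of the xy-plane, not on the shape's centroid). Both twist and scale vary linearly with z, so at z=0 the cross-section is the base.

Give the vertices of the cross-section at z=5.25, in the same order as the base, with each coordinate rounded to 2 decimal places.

t = z/height = 5.25/20 = 0.2625
s = 1 + (scale-1)·z/height = 1 + (1.39-1)·5.25/20 = 1.102375
θ = twist·z/height = -233°·5.25/20 = -61.1625° = -1.067487 rad
cos θ = 0.482327, sin θ = -0.875991 (intermediates below are computed at full precision and shown rounded to 5 d.p.)
v1: (-5,-3) → rotate → (-5.03961,2.93297) → ×s → (-5.55554,3.23324) → (-5.56,3.23)
v2: (-3,-4) → rotate → (-4.95095,0.69867) → ×s → (-5.45780,0.77019) → (-5.46,0.77)
v3: (2.5,-4.5) → rotate → (-2.73614,-4.36045) → ×s → (-3.01626,-4.80685) → (-3.02,-4.81)
v4: (3.5,1) → rotate → (2.56414,-2.58364) → ×s → (2.82664,-2.84814) → (2.83,-2.85)
v5: (0,2) → rotate → (1.75198,0.96465) → ×s → (1.93134,1.06341) → (1.93,1.06)
v6: (-3,2) → rotate → (0.30500,3.59263) → ×s → (0.33623,3.96042) → (0.34,3.96)
v7: (-4.5,1.5) → rotate → (-0.85649,4.66545) → ×s → (-0.94417,5.14308) → (-0.94,5.14)

Cross-section at z=5.25: (-5.56,3.23) (-5.46,0.77) (-3.02,-4.81) (2.83,-2.85) (1.93,1.06) (0.34,3.96) (-0.94,5.14)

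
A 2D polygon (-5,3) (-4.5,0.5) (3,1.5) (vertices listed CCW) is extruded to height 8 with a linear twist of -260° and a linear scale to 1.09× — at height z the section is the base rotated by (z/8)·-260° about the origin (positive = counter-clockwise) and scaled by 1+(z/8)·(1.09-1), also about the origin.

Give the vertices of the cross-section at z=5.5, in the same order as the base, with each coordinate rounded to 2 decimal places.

Cross-section at z=5.5: (5.38,-3.07) (4.79,-0.43) (-3.15,-1.66)

t = z/height = 5.5/8 = 0.6875
s = 1 + (scale-1)·z/height = 1 + (1.09-1)·5.5/8 = 1.061875
θ = twist·z/height = -260°·5.5/8 = -178.7500° = -3.119776 rad
cos θ = -0.999762, sin θ = -0.021815 (intermediates below are computed at full precision and shown rounded to 5 d.p.)
v1: (-5,3) → rotate → (5.06425,-2.89021) → ×s → (5.37761,-3.06904) → (5.38,-3.07)
v2: (-4.5,0.5) → rotate → (4.50984,-0.40171) → ×s → (4.78888,-0.42657) → (4.79,-0.43)
v3: (3,1.5) → rotate → (-2.96656,-1.56509) → ×s → (-3.15012,-1.66193) → (-3.15,-1.66)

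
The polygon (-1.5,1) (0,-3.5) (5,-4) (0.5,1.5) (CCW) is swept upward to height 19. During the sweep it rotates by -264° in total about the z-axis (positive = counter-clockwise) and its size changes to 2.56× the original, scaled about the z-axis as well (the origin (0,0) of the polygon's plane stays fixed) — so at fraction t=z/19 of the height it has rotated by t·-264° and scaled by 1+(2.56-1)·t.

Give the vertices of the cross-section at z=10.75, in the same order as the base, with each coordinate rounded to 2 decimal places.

t = z/height = 10.75/19 = 0.565789
s = 1 + (scale-1)·z/height = 1 + (2.56-1)·10.75/19 = 1.882632
θ = twist·z/height = -264°·10.75/19 = -149.3684° = -2.606971 rad
cos θ = -0.860461, sin θ = -0.509516 (intermediates below are computed at full precision and shown rounded to 5 d.p.)
v1: (-1.5,1) → rotate → (1.80021,-0.09619) → ×s → (3.38913,-0.18109) → (3.39,-0.18)
v2: (0,-3.5) → rotate → (-1.78331,3.01161) → ×s → (-3.35731,5.66976) → (-3.36,5.67)
v3: (5,-4) → rotate → (-6.34037,0.89427) → ×s → (-11.93658,1.68357) → (-11.94,1.68)
v4: (0.5,1.5) → rotate → (0.33404,-1.54545) → ×s → (0.62888,-2.90951) → (0.63,-2.91)

Cross-section at z=10.75: (3.39,-0.18) (-3.36,5.67) (-11.94,1.68) (0.63,-2.91)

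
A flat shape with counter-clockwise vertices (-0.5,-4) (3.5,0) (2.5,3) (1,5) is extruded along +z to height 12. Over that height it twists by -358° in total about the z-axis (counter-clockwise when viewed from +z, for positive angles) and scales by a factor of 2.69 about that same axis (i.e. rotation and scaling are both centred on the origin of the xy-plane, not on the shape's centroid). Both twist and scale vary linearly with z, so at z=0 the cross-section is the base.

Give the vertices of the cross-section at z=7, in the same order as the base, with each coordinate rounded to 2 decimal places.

Cross-section at z=7: (4.70,6.48) (-6.09,3.35) (-7.22,-2.82) (-6.53,-7.74)

t = z/height = 7/12 = 0.583333
s = 1 + (scale-1)·z/height = 1 + (2.69-1)·7/12 = 1.985833
θ = twist·z/height = -358°·7/12 = -208.8333° = -3.644829 rad
cos θ = -0.876026, sin θ = 0.482263 (intermediates below are computed at full precision and shown rounded to 5 d.p.)
v1: (-0.5,-4) → rotate → (2.36707,3.26297) → ×s → (4.70060,6.47972) → (4.70,6.48)
v2: (3.5,0) → rotate → (-3.06609,1.68792) → ×s → (-6.08875,3.35193) → (-6.09,3.35)
v3: (2.5,3) → rotate → (-3.63686,-1.42242) → ×s → (-7.22219,-2.82469) → (-7.22,-2.82)
v4: (1,5) → rotate → (-3.28734,-3.89787) → ×s → (-6.52812,-7.74052) → (-6.53,-7.74)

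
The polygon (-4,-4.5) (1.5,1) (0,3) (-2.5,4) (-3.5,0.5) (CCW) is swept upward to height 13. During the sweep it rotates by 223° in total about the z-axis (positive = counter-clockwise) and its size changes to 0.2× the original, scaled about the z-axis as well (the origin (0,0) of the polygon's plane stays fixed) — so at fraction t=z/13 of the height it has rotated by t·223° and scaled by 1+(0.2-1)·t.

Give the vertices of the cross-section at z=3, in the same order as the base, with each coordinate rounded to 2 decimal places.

Cross-section at z=3: (0.84,-4.84) (0.12,1.46) (-1.91,1.52) (-3.82,0.44) (-2.10,-1.98)

t = z/height = 3/13 = 0.230769
s = 1 + (scale-1)·z/height = 1 + (0.2-1)·3/13 = 0.815385
θ = twist·z/height = 223°·3/13 = 51.4615° = 0.898173 rad
cos θ = 0.623040, sin θ = 0.782190 (intermediates below are computed at full precision and shown rounded to 5 d.p.)
v1: (-4,-4.5) → rotate → (1.02770,-5.93244) → ×s → (0.83797,-4.83722) → (0.84,-4.84)
v2: (1.5,1) → rotate → (0.15237,1.79632) → ×s → (0.12424,1.46470) → (0.12,1.46)
v3: (0,3) → rotate → (-2.34657,1.86912) → ×s → (-1.91336,1.52405) → (-1.91,1.52)
v4: (-2.5,4) → rotate → (-4.68636,0.53668) → ×s → (-3.82119,0.43760) → (-3.82,0.44)
v5: (-3.5,0.5) → rotate → (-2.57173,-2.42615) → ×s → (-2.09695,-1.97824) → (-2.10,-1.98)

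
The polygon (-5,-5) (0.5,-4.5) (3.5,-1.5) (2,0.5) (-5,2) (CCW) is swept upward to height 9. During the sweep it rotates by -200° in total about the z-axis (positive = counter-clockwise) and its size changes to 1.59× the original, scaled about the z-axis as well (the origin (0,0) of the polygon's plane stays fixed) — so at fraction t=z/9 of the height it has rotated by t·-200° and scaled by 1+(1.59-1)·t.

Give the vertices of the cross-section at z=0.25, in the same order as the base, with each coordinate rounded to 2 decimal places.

Cross-section at z=0.25: (-5.55,-4.57) (0.06,-4.60) (3.39,-1.86) (2.07,0.31) (-4.86,2.52)

t = z/height = 0.25/9 = 0.0277778
s = 1 + (scale-1)·z/height = 1 + (1.59-1)·0.25/9 = 1.016389
θ = twist·z/height = -200°·0.25/9 = -5.5556° = -0.096963 rad
cos θ = 0.995303, sin θ = -0.096811 (intermediates below are computed at full precision and shown rounded to 5 d.p.)
v1: (-5,-5) → rotate → (-5.46057,-4.49246) → ×s → (-5.55006,-4.56609) → (-5.55,-4.57)
v2: (0.5,-4.5) → rotate → (0.06200,-4.52727) → ×s → (0.06302,-4.60146) → (0.06,-4.60)
v3: (3.5,-1.5) → rotate → (3.33834,-1.83179) → ×s → (3.39306,-1.86181) → (3.39,-1.86)
v4: (2,0.5) → rotate → (2.03901,0.30403) → ×s → (2.07243,0.30901) → (2.07,0.31)
v5: (-5,2) → rotate → (-4.78289,2.47466) → ×s → (-4.86128,2.51522) → (-4.86,2.52)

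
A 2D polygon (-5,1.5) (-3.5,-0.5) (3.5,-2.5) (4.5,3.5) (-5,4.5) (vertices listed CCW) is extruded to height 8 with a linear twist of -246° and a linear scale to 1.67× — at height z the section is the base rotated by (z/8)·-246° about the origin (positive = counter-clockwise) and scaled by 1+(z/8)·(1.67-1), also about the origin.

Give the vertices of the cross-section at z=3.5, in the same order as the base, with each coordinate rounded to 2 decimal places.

Cross-section at z=3.5: (3.81,5.57) (0.75,4.51) (-4.45,-3.33) (2.55,-6.92) (7.50,4.40)

t = z/height = 3.5/8 = 0.4375
s = 1 + (scale-1)·z/height = 1 + (1.67-1)·3.5/8 = 1.293125
θ = twist·z/height = -246°·3.5/8 = -107.6250° = -1.878411 rad
cos θ = -0.302786, sin θ = -0.953059 (intermediates below are computed at full precision and shown rounded to 5 d.p.)
v1: (-5,1.5) → rotate → (2.94352,4.31111) → ×s → (3.80634,5.57481) → (3.81,5.57)
v2: (-3.5,-0.5) → rotate → (0.58322,3.48710) → ×s → (0.75418,4.50925) → (0.75,4.51)
v3: (3.5,-2.5) → rotate → (-3.44240,-2.57874) → ×s → (-4.45145,-3.33463) → (-4.45,-3.33)
v4: (4.5,3.5) → rotate → (1.97317,-5.34851) → ×s → (2.55155,-6.91630) → (2.55,-6.92)
v5: (-5,4.5) → rotate → (5.80269,3.40276) → ×s → (7.50361,4.40019) → (7.50,4.40)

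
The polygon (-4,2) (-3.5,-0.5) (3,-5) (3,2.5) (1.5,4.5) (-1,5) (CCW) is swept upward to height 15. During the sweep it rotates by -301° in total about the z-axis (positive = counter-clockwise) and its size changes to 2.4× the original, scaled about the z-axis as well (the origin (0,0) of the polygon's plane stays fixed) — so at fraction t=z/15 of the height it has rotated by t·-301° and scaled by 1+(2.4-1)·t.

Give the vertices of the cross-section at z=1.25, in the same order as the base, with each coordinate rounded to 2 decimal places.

Cross-section at z=1.25: (-3.10,3.92) (-3.78,1.15) (0.67,-6.48) (4.22,1.11) (3.65,3.84) (1.36,5.53)

t = z/height = 1.25/15 = 0.0833333
s = 1 + (scale-1)·z/height = 1 + (2.4-1)·1.25/15 = 1.116667
θ = twist·z/height = -301°·1.25/15 = -25.0833° = -0.437787 rad
cos θ = 0.905692, sin θ = -0.423936 (intermediates below are computed at full precision and shown rounded to 5 d.p.)
v1: (-4,2) → rotate → (-2.77490,3.50713) → ×s → (-3.09863,3.91629) → (-3.10,3.92)
v2: (-3.5,-0.5) → rotate → (-3.38189,1.03093) → ×s → (-3.77644,1.15121) → (-3.78,1.15)
v3: (3,-5) → rotate → (0.59740,-5.80027) → ×s → (0.66709,-6.47697) → (0.67,-6.48)
v4: (3,2.5) → rotate → (3.77692,0.99242) → ×s → (4.21756,1.10821) → (4.22,1.11)
v5: (1.5,4.5) → rotate → (3.26625,3.43971) → ×s → (3.64731,3.84101) → (3.65,3.84)
v6: (-1,5) → rotate → (1.21399,4.95240) → ×s → (1.35562,5.53018) → (1.36,5.53)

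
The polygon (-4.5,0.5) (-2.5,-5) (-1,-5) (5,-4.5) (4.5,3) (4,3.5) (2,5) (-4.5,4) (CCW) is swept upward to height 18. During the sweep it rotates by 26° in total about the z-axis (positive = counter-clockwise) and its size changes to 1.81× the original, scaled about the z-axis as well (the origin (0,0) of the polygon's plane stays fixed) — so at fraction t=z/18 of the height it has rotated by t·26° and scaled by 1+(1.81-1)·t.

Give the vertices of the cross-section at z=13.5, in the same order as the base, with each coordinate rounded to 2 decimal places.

t = z/height = 13.5/18 = 0.75
s = 1 + (scale-1)·z/height = 1 + (1.81-1)·13.5/18 = 1.607500
θ = twist·z/height = 26°·13.5/18 = 19.5000° = 0.340339 rad
cos θ = 0.942641, sin θ = 0.333807 (intermediates below are computed at full precision and shown rounded to 5 d.p.)
v1: (-4.5,0.5) → rotate → (-4.40879,-1.03081) → ×s → (-7.08713,-1.65703) → (-7.09,-1.66)
v2: (-2.5,-5) → rotate → (-0.68757,-5.54772) → ×s → (-1.10527,-8.91797) → (-1.11,-8.92)
v3: (-1,-5) → rotate → (0.72639,-5.04701) → ×s → (1.16768,-8.11308) → (1.17,-8.11)
v4: (5,-4.5) → rotate → (6.21534,-2.57285) → ×s → (9.99116,-4.13586) → (9.99,-4.14)
v5: (4.5,3) → rotate → (3.24047,4.33006) → ×s → (5.20905,6.96056) → (5.21,6.96)
v6: (4,3.5) → rotate → (2.60224,4.63447) → ×s → (4.18310,7.44991) → (4.18,7.45)
v7: (2,5) → rotate → (0.21625,5.38082) → ×s → (0.34762,8.64967) → (0.35,8.65)
v8: (-4.5,4) → rotate → (-5.57711,2.26844) → ×s → (-8.96521,3.64651) → (-8.97,3.65)

Cross-section at z=13.5: (-7.09,-1.66) (-1.11,-8.92) (1.17,-8.11) (9.99,-4.14) (5.21,6.96) (4.18,7.45) (0.35,8.65) (-8.97,3.65)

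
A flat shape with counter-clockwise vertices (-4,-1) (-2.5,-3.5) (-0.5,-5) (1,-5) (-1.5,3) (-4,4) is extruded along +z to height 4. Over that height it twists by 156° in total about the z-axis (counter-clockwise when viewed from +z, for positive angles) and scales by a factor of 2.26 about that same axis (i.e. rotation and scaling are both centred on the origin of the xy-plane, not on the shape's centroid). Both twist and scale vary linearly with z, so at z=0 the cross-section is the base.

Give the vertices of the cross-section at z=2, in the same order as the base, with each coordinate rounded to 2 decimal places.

Cross-section at z=2: (0.24,-6.72) (4.73,-5.17) (7.80,-2.49) (8.31,-0.10) (-5.29,-1.37) (-7.73,-5.02)

t = z/height = 2/4 = 0.5
s = 1 + (scale-1)·z/height = 1 + (2.26-1)·2/4 = 1.630000
θ = twist·z/height = 156°·2/4 = 78.0000° = 1.361357 rad
cos θ = 0.207912, sin θ = 0.978148 (intermediates below are computed at full precision and shown rounded to 5 d.p.)
v1: (-4,-1) → rotate → (0.14650,-4.12050) → ×s → (0.23880,-6.71642) → (0.24,-6.72)
v2: (-2.5,-3.5) → rotate → (2.90374,-3.17306) → ×s → (4.73309,-5.17209) → (4.73,-5.17)
v3: (-0.5,-5) → rotate → (4.78678,-1.52863) → ×s → (7.80245,-2.49167) → (7.80,-2.49)
v4: (1,-5) → rotate → (5.09865,-0.06141) → ×s → (8.31080,-0.10010) → (8.31,-0.10)
v5: (-1.5,3) → rotate → (-3.24631,-0.84349) → ×s → (-5.29149,-1.37488) → (-5.29,-1.37)
v6: (-4,4) → rotate → (-4.74424,-3.08094) → ×s → (-7.73311,-5.02194) → (-7.73,-5.02)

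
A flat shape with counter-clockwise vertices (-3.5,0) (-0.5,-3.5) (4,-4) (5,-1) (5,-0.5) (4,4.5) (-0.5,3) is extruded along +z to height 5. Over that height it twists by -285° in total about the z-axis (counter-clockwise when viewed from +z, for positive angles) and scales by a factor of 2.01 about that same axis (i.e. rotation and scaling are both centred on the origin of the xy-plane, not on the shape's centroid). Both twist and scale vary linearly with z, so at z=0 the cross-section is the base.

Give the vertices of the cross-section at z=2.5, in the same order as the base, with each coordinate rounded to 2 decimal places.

Cross-section at z=2.5: (4.18,3.21) (-2.61,4.64) (-8.44,1.11) (-6.89,-3.39) (-6.43,-3.98) (-0.65,-9.04) (3.35,-3.12)

t = z/height = 2.5/5 = 0.5
s = 1 + (scale-1)·z/height = 1 + (2.01-1)·2.5/5 = 1.505000
θ = twist·z/height = -285°·2.5/5 = -142.5000° = -2.487094 rad
cos θ = -0.793353, sin θ = -0.608761 (intermediates below are computed at full precision and shown rounded to 5 d.p.)
v1: (-3.5,0) → rotate → (2.77674,2.13067) → ×s → (4.17899,3.20665) → (4.18,3.21)
v2: (-0.5,-3.5) → rotate → (-1.73399,3.08112) → ×s → (-2.60965,4.63708) → (-2.61,4.64)
v3: (4,-4) → rotate → (-5.60846,0.73837) → ×s → (-8.44073,1.11124) → (-8.44,1.11)
v4: (5,-1) → rotate → (-4.57553,-2.25045) → ×s → (-6.88617,-3.38693) → (-6.89,-3.39)
v5: (5,-0.5) → rotate → (-4.27115,-2.64713) → ×s → (-6.42808,-3.98393) → (-6.43,-3.98)
v6: (4,4.5) → rotate → (-0.43399,-6.00514) → ×s → (-0.65315,-9.03773) → (-0.65,-9.04)
v7: (-0.5,3) → rotate → (2.22296,-2.07568) → ×s → (3.34556,-3.12390) → (3.35,-3.12)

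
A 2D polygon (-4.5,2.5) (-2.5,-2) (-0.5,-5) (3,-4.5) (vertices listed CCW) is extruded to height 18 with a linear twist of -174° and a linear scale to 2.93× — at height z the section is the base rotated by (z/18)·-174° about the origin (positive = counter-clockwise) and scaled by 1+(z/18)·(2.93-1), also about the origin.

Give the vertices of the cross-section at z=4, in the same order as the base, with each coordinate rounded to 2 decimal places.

Cross-section at z=4: (-2.79,6.81) (-4.57,0.00) (-5.02,-5.13) (-0.67,-7.70)

t = z/height = 4/18 = 0.222222
s = 1 + (scale-1)·z/height = 1 + (2.93-1)·4/18 = 1.428889
θ = twist·z/height = -174°·4/18 = -38.6667° = -0.674861 rad
cos θ = 0.780794, sin θ = -0.624789 (intermediates below are computed at full precision and shown rounded to 5 d.p.)
v1: (-4.5,2.5) → rotate → (-1.95160,4.76353) → ×s → (-2.78862,6.80656) → (-2.79,6.81)
v2: (-2.5,-2) → rotate → (-3.20156,0.00038) → ×s → (-4.57468,0.00055) → (-4.57,0.00)
v3: (-0.5,-5) → rotate → (-3.51434,-3.59158) → ×s → (-5.02160,-5.13196) → (-5.02,-5.13)
v4: (3,-4.5) → rotate → (-0.46917,-5.38794) → ×s → (-0.67039,-7.69877) → (-0.67,-7.70)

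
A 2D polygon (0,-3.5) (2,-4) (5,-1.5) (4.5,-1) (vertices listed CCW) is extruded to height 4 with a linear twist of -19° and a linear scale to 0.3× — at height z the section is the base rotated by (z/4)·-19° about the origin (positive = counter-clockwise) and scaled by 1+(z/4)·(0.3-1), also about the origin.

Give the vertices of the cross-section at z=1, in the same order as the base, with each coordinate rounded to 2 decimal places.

t = z/height = 1/4 = 0.25
s = 1 + (scale-1)·z/height = 1 + (0.3-1)·1/4 = 0.825000
θ = twist·z/height = -19°·1/4 = -4.7500° = -0.082903 rad
cos θ = 0.996566, sin θ = -0.082808 (intermediates below are computed at full precision and shown rounded to 5 d.p.)
v1: (0,-3.5) → rotate → (-0.28983,-3.48798) → ×s → (-0.23911,-2.87758) → (-0.24,-2.88)
v2: (2,-4) → rotate → (1.66190,-4.15188) → ×s → (1.37107,-3.42530) → (1.37,-3.43)
v3: (5,-1.5) → rotate → (4.85862,-1.90889) → ×s → (4.00836,-1.57483) → (4.01,-1.57)
v4: (4.5,-1) → rotate → (4.40174,-1.36920) → ×s → (3.63143,-1.12959) → (3.63,-1.13)

Cross-section at z=1: (-0.24,-2.88) (1.37,-3.43) (4.01,-1.57) (3.63,-1.13)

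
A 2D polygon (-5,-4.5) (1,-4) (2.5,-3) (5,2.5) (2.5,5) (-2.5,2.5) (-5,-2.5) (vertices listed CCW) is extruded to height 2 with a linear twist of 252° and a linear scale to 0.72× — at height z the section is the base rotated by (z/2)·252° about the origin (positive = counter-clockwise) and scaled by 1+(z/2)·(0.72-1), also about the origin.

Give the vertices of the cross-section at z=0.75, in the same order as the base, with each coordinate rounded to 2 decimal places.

t = z/height = 0.75/2 = 0.375
s = 1 + (scale-1)·z/height = 1 + (0.72-1)·0.75/2 = 0.895000
θ = twist·z/height = 252°·0.75/2 = 94.5000° = 1.649336 rad
cos θ = -0.078459, sin θ = 0.996917 (intermediates below are computed at full precision and shown rounded to 5 d.p.)
v1: (-5,-4.5) → rotate → (4.87842,-4.63152) → ×s → (4.36619,-4.14521) → (4.37,-4.15)
v2: (1,-4) → rotate → (3.90921,1.31075) → ×s → (3.49874,1.17312) → (3.50,1.17)
v3: (2.5,-3) → rotate → (2.79460,2.72767) → ×s → (2.50117,2.44127) → (2.50,2.44)
v4: (5,2.5) → rotate → (-2.88459,4.78844) → ×s → (-2.58171,4.28565) → (-2.58,4.29)
v5: (2.5,5) → rotate → (-5.18073,2.10000) → ×s → (-4.63676,1.87950) → (-4.64,1.88)
v6: (-2.5,2.5) → rotate → (-2.29615,-2.68844) → ×s → (-2.05505,-2.40615) → (-2.06,-2.41)
v7: (-5,-2.5) → rotate → (2.88459,-4.78844) → ×s → (2.58171,-4.28565) → (2.58,-4.29)

Cross-section at z=0.75: (4.37,-4.15) (3.50,1.17) (2.50,2.44) (-2.58,4.29) (-4.64,1.88) (-2.06,-2.41) (2.58,-4.29)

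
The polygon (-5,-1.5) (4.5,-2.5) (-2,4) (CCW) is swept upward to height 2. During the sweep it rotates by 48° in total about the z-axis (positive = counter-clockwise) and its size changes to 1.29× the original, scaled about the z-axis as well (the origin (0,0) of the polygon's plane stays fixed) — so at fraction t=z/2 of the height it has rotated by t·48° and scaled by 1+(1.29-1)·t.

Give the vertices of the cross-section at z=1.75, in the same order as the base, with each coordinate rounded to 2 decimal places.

Cross-section at z=1.75: (-3.40,-5.59) (6.29,1.45) (-5.22,2.05)

t = z/height = 1.75/2 = 0.875
s = 1 + (scale-1)·z/height = 1 + (1.29-1)·1.75/2 = 1.253750
θ = twist·z/height = 48°·1.75/2 = 42.0000° = 0.733038 rad
cos θ = 0.743145, sin θ = 0.669131 (intermediates below are computed at full precision and shown rounded to 5 d.p.)
v1: (-5,-1.5) → rotate → (-2.71203,-4.46037) → ×s → (-3.40021,-5.59219) → (-3.40,-5.59)
v2: (4.5,-2.5) → rotate → (5.01698,1.15323) → ×s → (6.29004,1.44586) → (6.29,1.45)
v3: (-2,4) → rotate → (-4.16281,1.63432) → ×s → (-5.21913,2.04903) → (-5.22,2.05)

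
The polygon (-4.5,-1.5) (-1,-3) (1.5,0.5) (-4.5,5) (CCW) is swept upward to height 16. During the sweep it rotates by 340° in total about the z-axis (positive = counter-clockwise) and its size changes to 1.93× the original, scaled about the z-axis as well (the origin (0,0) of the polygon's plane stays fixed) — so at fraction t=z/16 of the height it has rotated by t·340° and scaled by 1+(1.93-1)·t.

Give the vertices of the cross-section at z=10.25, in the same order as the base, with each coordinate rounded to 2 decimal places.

Cross-section at z=10.25: (4.21,6.29) (-1.67,4.76) (-1.40,-2.10) (10.56,-1.90)

t = z/height = 10.25/16 = 0.640625
s = 1 + (scale-1)·z/height = 1 + (1.93-1)·10.25/16 = 1.595781
θ = twist·z/height = 340°·10.25/16 = 217.8125° = 3.801545 rad
cos θ = -0.790021, sin θ = -0.613079 (intermediates below are computed at full precision and shown rounded to 5 d.p.)
v1: (-4.5,-1.5) → rotate → (2.63548,3.94389) → ×s → (4.20564,6.29358) → (4.21,6.29)
v2: (-1,-3) → rotate → (-1.04922,2.98314) → ×s → (-1.67432,4.76044) → (-1.67,4.76)
v3: (1.5,0.5) → rotate → (-0.87849,-1.31463) → ×s → (-1.40188,-2.09786) → (-1.40,-2.10)
v4: (-4.5,5) → rotate → (6.62049,-1.19125) → ×s → (10.56486,-1.90097) → (10.56,-1.90)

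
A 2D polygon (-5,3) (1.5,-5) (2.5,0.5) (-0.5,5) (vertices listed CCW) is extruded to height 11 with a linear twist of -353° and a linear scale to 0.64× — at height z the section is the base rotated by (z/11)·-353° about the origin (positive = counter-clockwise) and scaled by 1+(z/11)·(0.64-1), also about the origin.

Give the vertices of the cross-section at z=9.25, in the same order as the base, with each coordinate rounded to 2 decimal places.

Cross-section at z=9.25: (-3.44,-2.17) (3.58,-0.64) (0.48,1.71) (-3.27,1.26)

t = z/height = 9.25/11 = 0.840909
s = 1 + (scale-1)·z/height = 1 + (0.64-1)·9.25/11 = 0.697273
θ = twist·z/height = -353°·9.25/11 = -296.8409° = -5.180851 rad
cos θ = 0.451515, sin θ = 0.892264 (intermediates below are computed at full precision and shown rounded to 5 d.p.)
v1: (-5,3) → rotate → (-4.93436,-3.10677) → ×s → (-3.44060,-2.16627) → (-3.44,-2.17)
v2: (1.5,-5) → rotate → (5.13859,-0.91918) → ×s → (3.58300,-0.64092) → (3.58,-0.64)
v3: (2.5,0.5) → rotate → (0.68265,2.45642) → ×s → (0.47600,1.71279) → (0.48,1.71)
v4: (-0.5,5) → rotate → (-4.68708,1.81144) → ×s → (-3.26817,1.26307) → (-3.27,1.26)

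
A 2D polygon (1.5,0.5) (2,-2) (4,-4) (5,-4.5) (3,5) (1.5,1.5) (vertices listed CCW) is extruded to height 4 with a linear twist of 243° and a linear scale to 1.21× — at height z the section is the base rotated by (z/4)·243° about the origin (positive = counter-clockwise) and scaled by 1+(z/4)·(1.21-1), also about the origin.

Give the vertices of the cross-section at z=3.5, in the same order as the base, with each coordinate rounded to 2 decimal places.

Cross-section at z=3.5: (-1.18,-1.46) (-3.27,0.72) (-6.54,1.44) (-7.86,1.30) (0.20,-6.90) (-0.54,-2.45)

t = z/height = 3.5/4 = 0.875
s = 1 + (scale-1)·z/height = 1 + (1.21-1)·3.5/4 = 1.183750
θ = twist·z/height = 243°·3.5/4 = 212.6250° = 3.711006 rad
cos θ = -0.842217, sin θ = -0.539138 (intermediates below are computed at full precision and shown rounded to 5 d.p.)
v1: (1.5,0.5) → rotate → (-0.99376,-1.22982) → ×s → (-1.17636,-1.45579) → (-1.18,-1.46)
v2: (2,-2) → rotate → (-2.76271,0.60616) → ×s → (-3.27036,0.71754) → (-3.27,0.72)
v3: (4,-4) → rotate → (-5.52542,1.21232) → ×s → (-6.54072,1.43508) → (-6.54,1.44)
v4: (5,-4.5) → rotate → (-6.63721,1.09429) → ×s → (-7.85680,1.29536) → (-7.86,1.30)
v5: (3,5) → rotate → (0.16904,-5.82850) → ×s → (0.20010,-6.89949) → (0.20,-6.90)
v6: (1.5,1.5) → rotate → (-0.45462,-2.07203) → ×s → (-0.53815,-2.45277) → (-0.54,-2.45)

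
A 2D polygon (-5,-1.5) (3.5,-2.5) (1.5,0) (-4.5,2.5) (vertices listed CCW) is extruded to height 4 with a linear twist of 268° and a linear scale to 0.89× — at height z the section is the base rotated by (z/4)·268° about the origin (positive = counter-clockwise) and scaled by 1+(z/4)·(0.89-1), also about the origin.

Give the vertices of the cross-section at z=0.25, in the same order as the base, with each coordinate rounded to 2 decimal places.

t = z/height = 0.25/4 = 0.0625
s = 1 + (scale-1)·z/height = 1 + (0.89-1)·0.25/4 = 0.993125
θ = twist·z/height = 268°·0.25/4 = 16.7500° = 0.292343 rad
cos θ = 0.957571, sin θ = 0.288196 (intermediates below are computed at full precision and shown rounded to 5 d.p.)
v1: (-5,-1.5) → rotate → (-4.35556,-2.87734) → ×s → (-4.32562,-2.85756) → (-4.33,-2.86)
v2: (3.5,-2.5) → rotate → (4.07199,-1.38524) → ×s → (4.04400,-1.37572) → (4.04,-1.38)
v3: (1.5,0) → rotate → (1.43636,0.43229) → ×s → (1.42648,0.42932) → (1.43,0.43)
v4: (-4.5,2.5) → rotate → (-5.02956,1.09705) → ×s → (-4.99498,1.08950) → (-4.99,1.09)

Cross-section at z=0.25: (-4.33,-2.86) (4.04,-1.38) (1.43,0.43) (-4.99,1.09)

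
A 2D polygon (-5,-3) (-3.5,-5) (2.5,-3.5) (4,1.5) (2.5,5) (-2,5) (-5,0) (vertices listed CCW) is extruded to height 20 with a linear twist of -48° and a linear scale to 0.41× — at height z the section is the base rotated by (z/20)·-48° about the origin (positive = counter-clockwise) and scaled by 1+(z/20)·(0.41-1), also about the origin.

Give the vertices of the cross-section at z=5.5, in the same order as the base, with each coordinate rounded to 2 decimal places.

t = z/height = 5.5/20 = 0.275
s = 1 + (scale-1)·z/height = 1 + (0.41-1)·5.5/20 = 0.837750
θ = twist·z/height = -48°·5.5/20 = -13.2000° = -0.230383 rad
cos θ = 0.973579, sin θ = -0.228351 (intermediates below are computed at full precision and shown rounded to 5 d.p.)
v1: (-5,-3) → rotate → (-5.55295,-1.77898) → ×s → (-4.65198,-1.49034) → (-4.65,-1.49)
v2: (-3.5,-5) → rotate → (-4.54928,-4.06867) → ×s → (-3.81116,-3.40853) → (-3.81,-3.41)
v3: (2.5,-3.5) → rotate → (1.63472,-3.97840) → ×s → (1.36949,-3.33291) → (1.37,-3.33)
v4: (4,1.5) → rotate → (4.23684,0.54696) → ×s → (3.54941,0.45822) → (3.55,0.46)
v5: (2.5,5) → rotate → (3.57570,4.29702) → ×s → (2.99554,3.59983) → (3.00,3.60)
v6: (-2,5) → rotate → (-0.80540,5.32460) → ×s → (-0.67473,4.46068) → (-0.67,4.46)
v7: (-5,0) → rotate → (-4.86789,1.14175) → ×s → (-4.07808,0.95650) → (-4.08,0.96)

Cross-section at z=5.5: (-4.65,-1.49) (-3.81,-3.41) (1.37,-3.33) (3.55,0.46) (3.00,3.60) (-0.67,4.46) (-4.08,0.96)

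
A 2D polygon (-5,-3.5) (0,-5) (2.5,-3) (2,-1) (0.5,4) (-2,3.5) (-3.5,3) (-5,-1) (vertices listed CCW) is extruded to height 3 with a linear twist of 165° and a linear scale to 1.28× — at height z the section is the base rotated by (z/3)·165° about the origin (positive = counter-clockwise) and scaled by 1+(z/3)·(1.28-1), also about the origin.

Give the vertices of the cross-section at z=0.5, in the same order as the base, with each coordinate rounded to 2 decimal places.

Cross-section at z=0.5: (-2.95,-5.67) (2.42,-4.64) (3.77,-1.58) (2.34,0.04) (-1.47,3.96) (-3.55,2.28) (-4.70,1.09) (-4.16,-3.34)

t = z/height = 0.5/3 = 0.166667
s = 1 + (scale-1)·z/height = 1 + (1.28-1)·0.5/3 = 1.046667
θ = twist·z/height = 165°·0.5/3 = 27.5000° = 0.479966 rad
cos θ = 0.887011, sin θ = 0.461749 (intermediates below are computed at full precision and shown rounded to 5 d.p.)
v1: (-5,-3.5) → rotate → (-2.81893,-5.41328) → ×s → (-2.95048,-5.66590) → (-2.95,-5.67)
v2: (0,-5) → rotate → (2.30874,-4.43505) → ×s → (2.41648,-4.64202) → (2.42,-4.64)
v3: (2.5,-3) → rotate → (3.60277,-1.50666) → ×s → (3.77090,-1.57697) → (3.77,-1.58)
v4: (2,-1) → rotate → (2.23577,0.03649) → ×s → (2.34011,0.03819) → (2.34,0.04)
v5: (0.5,4) → rotate → (-1.40349,3.77892) → ×s → (-1.46899,3.95527) → (-1.47,3.96)
v6: (-2,3.5) → rotate → (-3.39014,2.18104) → ×s → (-3.54835,2.28282) → (-3.55,2.28)
v7: (-3.5,3) → rotate → (-4.48978,1.04491) → ×s → (-4.69931,1.09367) → (-4.70,1.09)
v8: (-5,-1) → rotate → (-3.97331,-3.19575) → ×s → (-4.15873,-3.34489) → (-4.16,-3.34)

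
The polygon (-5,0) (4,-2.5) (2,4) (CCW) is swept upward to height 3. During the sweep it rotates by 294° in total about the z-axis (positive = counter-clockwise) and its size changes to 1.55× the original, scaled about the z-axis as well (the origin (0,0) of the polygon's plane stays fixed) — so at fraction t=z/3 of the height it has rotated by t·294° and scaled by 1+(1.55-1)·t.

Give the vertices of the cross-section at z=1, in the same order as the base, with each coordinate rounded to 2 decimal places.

Cross-section at z=1: (0.82,-5.86) (2.27,5.10) (-5.02,1.68)

t = z/height = 1/3 = 0.333333
s = 1 + (scale-1)·z/height = 1 + (1.55-1)·1/3 = 1.183333
θ = twist·z/height = 294°·1/3 = 98.0000° = 1.710423 rad
cos θ = -0.139173, sin θ = 0.990268 (intermediates below are computed at full precision and shown rounded to 5 d.p.)
v1: (-5,0) → rotate → (0.69587,-4.95134) → ×s → (0.82344,-5.85909) → (0.82,-5.86)
v2: (4,-2.5) → rotate → (1.91898,4.30901) → ×s → (2.27079,5.09899) → (2.27,5.10)
v3: (2,4) → rotate → (-4.23942,1.42384) → ×s → (-5.01665,1.68488) → (-5.02,1.68)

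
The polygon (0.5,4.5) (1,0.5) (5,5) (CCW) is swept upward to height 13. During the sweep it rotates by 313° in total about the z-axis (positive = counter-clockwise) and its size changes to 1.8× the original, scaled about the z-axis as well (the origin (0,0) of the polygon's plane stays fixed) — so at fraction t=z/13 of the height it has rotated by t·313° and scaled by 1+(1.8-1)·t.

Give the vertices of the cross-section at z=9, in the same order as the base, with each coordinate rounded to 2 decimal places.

Cross-section at z=9: (3.56,-6.07) (-0.78,-1.55) (-1.59,-10.87)

t = z/height = 9/13 = 0.692308
s = 1 + (scale-1)·z/height = 1 + (1.8-1)·9/13 = 1.553846
θ = twist·z/height = 313°·9/13 = 216.6923° = 3.781994 rad
cos θ = -0.801856, sin θ = -0.597517 (intermediates below are computed at full precision and shown rounded to 5 d.p.)
v1: (0.5,4.5) → rotate → (2.28790,-3.90711) → ×s → (3.55505,-6.07105) → (3.56,-6.07)
v2: (1,0.5) → rotate → (-0.50310,-0.99845) → ×s → (-0.78174,-1.55143) → (-0.78,-1.55)
v3: (5,5) → rotate → (-1.02169,-6.99687) → ×s → (-1.58755,-10.87205) → (-1.59,-10.87)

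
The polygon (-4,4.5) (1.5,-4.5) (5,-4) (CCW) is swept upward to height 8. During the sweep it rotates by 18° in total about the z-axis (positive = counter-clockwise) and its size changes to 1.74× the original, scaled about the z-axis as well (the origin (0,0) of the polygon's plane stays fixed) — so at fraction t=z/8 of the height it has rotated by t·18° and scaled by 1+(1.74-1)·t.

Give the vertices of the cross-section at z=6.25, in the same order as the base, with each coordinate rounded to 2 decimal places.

Cross-section at z=6.25: (-7.85,5.35) (4.02,-6.31) (9.19,-4.21)

t = z/height = 6.25/8 = 0.78125
s = 1 + (scale-1)·z/height = 1 + (1.74-1)·6.25/8 = 1.578125
θ = twist·z/height = 18°·6.25/8 = 14.0625° = 0.245437 rad
cos θ = 0.970031, sin θ = 0.242980 (intermediates below are computed at full precision and shown rounded to 5 d.p.)
v1: (-4,4.5) → rotate → (-4.97354,3.39322) → ×s → (-7.84886,5.35493) → (-7.85,5.35)
v2: (1.5,-4.5) → rotate → (2.54846,-4.00067) → ×s → (4.02178,-6.31356) → (4.02,-6.31)
v3: (5,-4) → rotate → (5.82208,-2.66522) → ×s → (9.18797,-4.20606) → (9.19,-4.21)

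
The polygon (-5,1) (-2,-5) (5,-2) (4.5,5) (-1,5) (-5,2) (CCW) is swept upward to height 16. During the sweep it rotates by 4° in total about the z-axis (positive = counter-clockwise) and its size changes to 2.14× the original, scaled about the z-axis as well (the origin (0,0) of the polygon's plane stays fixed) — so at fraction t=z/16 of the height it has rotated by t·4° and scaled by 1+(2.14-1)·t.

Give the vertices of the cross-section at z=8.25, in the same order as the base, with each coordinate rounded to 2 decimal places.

Cross-section at z=8.25: (-7.99,1.30) (-2.89,-8.05) (8.05,-2.89) (6.85,8.19) (-1.87,7.88) (-8.05,2.89)

t = z/height = 8.25/16 = 0.515625
s = 1 + (scale-1)·z/height = 1 + (2.14-1)·8.25/16 = 1.587813
θ = twist·z/height = 4°·8.25/16 = 2.0625° = 0.035997 rad
cos θ = 0.999352, sin θ = 0.035990 (intermediates below are computed at full precision and shown rounded to 5 d.p.)
v1: (-5,1) → rotate → (-5.03275,0.81940) → ×s → (-7.99106,1.30106) → (-7.99,1.30)
v2: (-2,-5) → rotate → (-1.81876,-5.06874) → ×s → (-2.88784,-8.04821) → (-2.89,-8.05)
v3: (5,-2) → rotate → (5.06874,-1.81876) → ×s → (8.04821,-2.88784) → (8.05,-2.89)
v4: (4.5,5) → rotate → (4.31714,5.15871) → ×s → (6.85480,8.19107) → (6.85,8.19)
v5: (-1,5) → rotate → (-1.17930,4.96077) → ×s → (-1.87251,7.87677) → (-1.87,7.88)
v6: (-5,2) → rotate → (-5.06874,1.81876) → ×s → (-8.04821,2.88784) → (-8.05,2.89)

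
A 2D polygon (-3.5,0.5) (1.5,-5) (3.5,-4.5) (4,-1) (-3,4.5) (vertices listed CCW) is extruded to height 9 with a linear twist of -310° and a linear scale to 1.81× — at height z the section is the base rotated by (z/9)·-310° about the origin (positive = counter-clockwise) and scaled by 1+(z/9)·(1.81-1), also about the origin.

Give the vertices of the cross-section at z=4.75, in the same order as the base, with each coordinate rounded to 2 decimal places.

Cross-section at z=4.75: (4.99,0.72) (-4.07,6.24) (-6.61,4.75) (-5.88,-0.24) (5.92,-4.95)

t = z/height = 4.75/9 = 0.527778
s = 1 + (scale-1)·z/height = 1 + (1.81-1)·4.75/9 = 1.427500
θ = twist·z/height = -310°·4.75/9 = -163.6111° = -2.855553 rad
cos θ = -0.959369, sin θ = -0.282155 (intermediates below are computed at full precision and shown rounded to 5 d.p.)
v1: (-3.5,0.5) → rotate → (3.49887,0.50786) → ×s → (4.99463,0.72497) → (4.99,0.72)
v2: (1.5,-5) → rotate → (-2.84983,4.37361) → ×s → (-4.06813,6.24333) → (-4.07,6.24)
v3: (3.5,-4.5) → rotate → (-4.62749,3.32962) → ×s → (-6.60574,4.75303) → (-6.61,4.75)
v4: (4,-1) → rotate → (-4.11963,-0.16925) → ×s → (-5.88077,-0.24161) → (-5.88,-0.24)
v5: (-3,4.5) → rotate → (4.14781,-3.47069) → ×s → (5.92099,-4.95441) → (5.92,-4.95)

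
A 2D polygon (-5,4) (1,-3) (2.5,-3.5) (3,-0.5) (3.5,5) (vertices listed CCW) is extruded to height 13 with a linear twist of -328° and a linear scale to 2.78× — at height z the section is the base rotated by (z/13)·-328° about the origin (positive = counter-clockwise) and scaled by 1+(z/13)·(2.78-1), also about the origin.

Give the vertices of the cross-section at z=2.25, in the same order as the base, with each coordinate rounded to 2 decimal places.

t = z/height = 2.25/13 = 0.173077
s = 1 + (scale-1)·z/height = 1 + (2.78-1)·2.25/13 = 1.308077
θ = twist·z/height = -328°·2.25/13 = -56.7692° = -0.990810 rad
cos θ = 0.548013, sin θ = -0.836470 (intermediates below are computed at full precision and shown rounded to 5 d.p.)
v1: (-5,4) → rotate → (0.60582,6.37440) → ×s → (0.79246,8.33821) → (0.79,8.34)
v2: (1,-3) → rotate → (-1.96140,-2.48051) → ×s → (-2.56566,-3.24469) → (-2.57,-3.24)
v3: (2.5,-3.5) → rotate → (-1.55761,-4.00922) → ×s → (-2.03748,-5.24437) → (-2.04,-5.24)
v4: (3,-0.5) → rotate → (1.22580,-2.78342) → ×s → (1.60344,-3.64092) → (1.60,-3.64)
v5: (3.5,5) → rotate → (6.10039,-0.18758) → ×s → (7.97979,-0.24537) → (7.98,-0.25)

Cross-section at z=2.25: (0.79,8.34) (-2.57,-3.24) (-2.04,-5.24) (1.60,-3.64) (7.98,-0.25)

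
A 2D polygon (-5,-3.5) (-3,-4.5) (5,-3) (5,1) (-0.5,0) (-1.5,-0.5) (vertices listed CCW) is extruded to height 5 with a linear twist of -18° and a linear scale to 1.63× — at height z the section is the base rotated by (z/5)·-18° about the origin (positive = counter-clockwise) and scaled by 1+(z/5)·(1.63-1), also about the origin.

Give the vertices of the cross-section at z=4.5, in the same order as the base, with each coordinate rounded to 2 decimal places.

t = z/height = 4.5/5 = 0.9
s = 1 + (scale-1)·z/height = 1 + (1.63-1)·4.5/5 = 1.567000
θ = twist·z/height = -18°·4.5/5 = -16.2000° = -0.282743 rad
cos θ = 0.960294, sin θ = -0.278991 (intermediates below are computed at full precision and shown rounded to 5 d.p.)
v1: (-5,-3.5) → rotate → (-5.77794,-1.96607) → ×s → (-9.05403,-3.08084) → (-9.05,-3.08)
v2: (-3,-4.5) → rotate → (-4.13634,-3.48435) → ×s → (-6.48165,-5.45997) → (-6.48,-5.46)
v3: (5,-3) → rotate → (3.96450,-4.27584) → ×s → (6.21236,-6.70024) → (6.21,-6.70)
v4: (5,1) → rotate → (5.08046,-0.43466) → ×s → (7.96108,-0.68112) → (7.96,-0.68)
v5: (-0.5,0) → rotate → (-0.48015,0.13950) → ×s → (-0.75239,0.21859) → (-0.75,0.22)
v6: (-1.5,-0.5) → rotate → (-1.57994,-0.06166) → ×s → (-2.47576,-0.09662) → (-2.48,-0.10)

Cross-section at z=4.5: (-9.05,-3.08) (-6.48,-5.46) (6.21,-6.70) (7.96,-0.68) (-0.75,0.22) (-2.48,-0.10)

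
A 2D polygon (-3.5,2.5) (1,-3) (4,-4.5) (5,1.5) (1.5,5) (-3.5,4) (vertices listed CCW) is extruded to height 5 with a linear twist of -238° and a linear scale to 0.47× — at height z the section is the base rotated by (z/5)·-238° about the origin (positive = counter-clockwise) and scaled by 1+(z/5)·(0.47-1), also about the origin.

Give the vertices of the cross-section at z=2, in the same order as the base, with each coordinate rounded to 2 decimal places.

Cross-section at z=2: (2.21,2.57) (-2.43,-0.57) (-3.82,-2.82) (0.82,-4.03) (3.82,-1.53) (3.39,2.46)

t = z/height = 2/5 = 0.4
s = 1 + (scale-1)·z/height = 1 + (0.47-1)·2/5 = 0.788000
θ = twist·z/height = -238°·2/5 = -95.2000° = -1.661553 rad
cos θ = -0.090633, sin θ = -0.995884 (intermediates below are computed at full precision and shown rounded to 5 d.p.)
v1: (-3.5,2.5) → rotate → (2.80693,3.25901) → ×s → (2.21186,2.56810) → (2.21,2.57)
v2: (1,-3) → rotate → (-3.07829,-0.72399) → ×s → (-2.42569,-0.57050) → (-2.43,-0.57)
v3: (4,-4.5) → rotate → (-4.84401,-3.57569) → ×s → (-3.81708,-2.81764) → (-3.82,-2.82)
v4: (5,1.5) → rotate → (1.04066,-5.11537) → ×s → (0.82004,-4.03091) → (0.82,-4.03)
v5: (1.5,5) → rotate → (4.84347,-1.94699) → ×s → (3.81666,-1.53423) → (3.82,-1.53)
v6: (-3.5,4) → rotate → (4.30075,3.12307) → ×s → (3.38899,2.46098) → (3.39,2.46)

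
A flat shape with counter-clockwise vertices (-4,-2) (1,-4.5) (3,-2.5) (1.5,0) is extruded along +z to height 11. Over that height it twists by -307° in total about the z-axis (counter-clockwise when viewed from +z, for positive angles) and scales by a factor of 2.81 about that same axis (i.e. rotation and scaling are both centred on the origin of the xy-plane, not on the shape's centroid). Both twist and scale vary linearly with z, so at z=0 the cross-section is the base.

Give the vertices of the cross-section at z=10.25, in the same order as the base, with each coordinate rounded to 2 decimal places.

Cross-section at z=10.25: (2.19,-11.81) (12.36,-0.76) (8.68,5.89) (1.12,3.87)

t = z/height = 10.25/11 = 0.931818
s = 1 + (scale-1)·z/height = 1 + (2.81-1)·10.25/11 = 2.686591
θ = twist·z/height = -307°·10.25/11 = -286.0682° = -4.992832 rad
cos θ = 0.276781, sin θ = 0.960933 (intermediates below are computed at full precision and shown rounded to 5 d.p.)
v1: (-4,-2) → rotate → (0.81474,-4.39729) → ×s → (2.18888,-11.81373) → (2.19,-11.81)
v2: (1,-4.5) → rotate → (4.60098,-0.28458) → ×s → (12.36095,-0.76455) → (12.36,-0.76)
v3: (3,-2.5) → rotate → (3.23268,2.19085) → ×s → (8.68488,5.88591) → (8.68,5.89)
v4: (1.5,0) → rotate → (0.41517,1.44140) → ×s → (1.11540,3.87245) → (1.12,3.87)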